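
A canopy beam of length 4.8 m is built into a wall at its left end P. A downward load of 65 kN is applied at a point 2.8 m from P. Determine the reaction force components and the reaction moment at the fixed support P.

P_x = 0, P_y = 65.00 kN, M_P = 182.0 kN·m

ΣF_x = 0: P_x = 0.
ΣF_y = 0: P_y − 65 = 0 → P_y = 65.00 kN.
ΣM about P: M_P − 65·2.8 = 0 → M_P = 182.0 kN·m.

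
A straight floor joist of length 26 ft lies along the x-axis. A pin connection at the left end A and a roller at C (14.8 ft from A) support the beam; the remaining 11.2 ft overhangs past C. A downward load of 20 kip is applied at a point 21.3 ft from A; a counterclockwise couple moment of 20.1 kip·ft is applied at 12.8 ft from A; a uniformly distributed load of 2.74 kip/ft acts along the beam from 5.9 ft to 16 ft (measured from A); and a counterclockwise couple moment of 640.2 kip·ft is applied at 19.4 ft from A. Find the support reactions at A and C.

Resultant of the distributed load: 2.74 × 10.1 = 27.674 kip at 10.95 ft from A.
ΣM about A: C_y·14.8 − 20·21.3 + 20.1 − (2.74·10.1)·10.95 + 640.2 = 0 → C_y = 68.7303/14.8 = 4.64394 ≈ 4.644 kip.
ΣF_y = 0: A_y + 4.64394 − 20 − 2.74·10.1 = 0 → A_y = 43.03 kip.
ΣF_x = 0: no horizontal applied forces, so A_x = 0.

A_x = 0, A_y = 43.03 kip, C_y = 4.644 kip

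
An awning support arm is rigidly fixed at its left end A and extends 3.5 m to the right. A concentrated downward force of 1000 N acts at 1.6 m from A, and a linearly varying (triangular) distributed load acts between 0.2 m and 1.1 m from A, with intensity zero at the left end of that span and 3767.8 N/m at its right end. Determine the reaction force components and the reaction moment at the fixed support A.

Resultant of the triangular load: ½ × 3767.8 × 0.9 = 1695.51 N, acting at 0.8 m from A (one-third of the span from the peak).
ΣF_x = 0: A_x = 0.
ΣF_y = 0: A_y − 1000 − ½·3767.8·0.9 = 0 → A_y = 2696 N.
ΣM about A: M_A − 1000·1.6 − (½·3767.8·0.9)·0.8 = 0 → M_A = 2956 N·m.

A_x = 0, A_y = 2696 N, M_A = 2956 N·m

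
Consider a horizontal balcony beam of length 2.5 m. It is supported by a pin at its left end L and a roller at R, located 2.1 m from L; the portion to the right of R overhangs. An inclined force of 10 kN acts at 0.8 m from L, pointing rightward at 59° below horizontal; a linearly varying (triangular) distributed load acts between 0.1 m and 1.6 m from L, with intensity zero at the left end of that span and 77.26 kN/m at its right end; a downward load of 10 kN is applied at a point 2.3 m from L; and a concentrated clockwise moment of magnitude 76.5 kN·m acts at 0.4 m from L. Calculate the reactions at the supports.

L_x = -5.150 kN, L_y = -4.482 kN, R_y = 81.00 kN

Resultant of the triangular load: ½ × 77.26 × 1.5 = 57.945 kN, acting at 1.1 m from L (one-third of the span from the peak).
ΣM about L: R_y·2.1 − 10·sin59°·0.8 − (½·77.26·1.5)·1.1 − 10·2.3 − 76.5 = 0 → R_y = 170.097/2.1 = 80.9986 ≈ 81.00 kN.
ΣF_y = 0: L_y + 80.9986 − 10·sin59° − ½·77.26·1.5 − 10 = 0 → L_y = -4.482 kN.
ΣF_x = 0: L_x + 10·cos59° = 0 → L_x = -5.150 kN.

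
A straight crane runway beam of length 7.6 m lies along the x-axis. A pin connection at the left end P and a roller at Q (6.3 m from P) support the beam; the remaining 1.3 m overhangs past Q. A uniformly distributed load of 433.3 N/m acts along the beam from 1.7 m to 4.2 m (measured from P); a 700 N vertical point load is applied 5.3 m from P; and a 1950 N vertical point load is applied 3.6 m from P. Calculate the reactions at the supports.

P_x = 0, P_y = 1523 N, Q_y = 2210 N

Resultant of the distributed load: 433.3 × 2.5 = 1083.25 N at 2.95 m from P.
Moments about P: Q_y·6.3 − (433.3·2.5)·2.95 − 700·5.3 − 1950·3.6 = 0 → Q_y = 13925.5875/6.3 = 2210.41 ≈ 2210 N.
ΣF_y = 0: P_y + 2210.41 − 433.3·2.5 − 700 − 1950 = 0 → P_y = 1523 N.
ΣF_x = 0: no horizontal applied forces, so P_x = 0.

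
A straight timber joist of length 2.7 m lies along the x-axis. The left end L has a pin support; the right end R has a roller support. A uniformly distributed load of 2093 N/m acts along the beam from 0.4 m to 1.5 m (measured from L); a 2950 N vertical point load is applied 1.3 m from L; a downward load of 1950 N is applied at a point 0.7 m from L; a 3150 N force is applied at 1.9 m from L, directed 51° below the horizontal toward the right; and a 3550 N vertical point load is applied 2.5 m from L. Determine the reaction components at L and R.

L_x = -1982 N, L_y = 5455 N, R_y = 7746 N

Resultant of the distributed load: 2093 × 1.1 = 2302.3 N at 0.95 m from L.
Taking moments about L: R_y·2.7 − (2093·1.1)·0.95 − 2950·1.3 − 1950·0.7 − 3150·sin51°·1.9 − 3550·2.5 = 0 → R_y = 20913.4/2.7 = 7745.7 ≈ 7746 N.
ΣF_y = 0: L_y + 7745.7 − 2093·1.1 − 2950 − 1950 − 3150·sin51° − 3550 = 0 → L_y = 5455 N.
ΣF_x = 0: L_x + 3150·cos51° = 0 → L_x = -1982 N.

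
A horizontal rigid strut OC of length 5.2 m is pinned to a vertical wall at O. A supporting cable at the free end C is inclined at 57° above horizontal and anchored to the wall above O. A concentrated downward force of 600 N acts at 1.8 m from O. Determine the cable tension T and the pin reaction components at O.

T = 247.6 N, O_x = 134.9 N, O_y = 392.3 N

ΣM about O: T·sin57°·5.2 − 600·1.8 = 0 → T = 1080/(5.2·0.838671) = 247.645 ≈ 247.6 N.
ΣF_x = 0: O_x − T·cos57° = 0 → O_x = 247.645 × 0.544639 = 134.9 N.
ΣF_y = 0: O_y + T·sin57° − 600 = 0 → O_y = 600 − 247.645 × 0.838671 = 392.3 N.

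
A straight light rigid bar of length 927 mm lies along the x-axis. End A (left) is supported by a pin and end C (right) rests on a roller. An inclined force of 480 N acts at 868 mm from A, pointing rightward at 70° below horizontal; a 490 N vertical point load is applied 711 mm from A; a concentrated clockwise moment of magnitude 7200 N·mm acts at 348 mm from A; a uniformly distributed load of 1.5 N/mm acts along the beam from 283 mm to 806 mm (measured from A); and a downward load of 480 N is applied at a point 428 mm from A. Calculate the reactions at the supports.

A_x = -164.2 N, A_y = 717.2 N, C_y = 1488 N

Resultant of the distributed load: 1.5 × 523 = 784.5 N at 544.5 mm from A.
Taking moments about A: C_y·927 − 480·sin70°·868 − 490·711 − 7200 − (1.5·523)·544.5 − 480·428 = 0 → C_y = 1379700/927 = 1488.35 ≈ 1488 N.
ΣF_y = 0: A_y + 1488.35 − 480·sin70° − 490 − 1.5·523 − 480 = 0 → A_y = 717.2 N.
ΣF_x = 0: A_x + 480·cos70° = 0 → A_x = -164.2 N.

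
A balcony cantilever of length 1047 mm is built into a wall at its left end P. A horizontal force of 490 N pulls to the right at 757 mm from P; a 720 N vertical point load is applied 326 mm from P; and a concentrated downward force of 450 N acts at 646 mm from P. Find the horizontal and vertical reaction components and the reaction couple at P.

P_x = -490.0 N, P_y = 1170 N, M_P = 525400 N·mm

ΣF_x = 0: P_x + 490 = 0 → P_x = -490.0 N.
ΣF_y = 0: P_y − 720 − 450 = 0 → P_y = 1170 N.
ΣM about P: M_P − 720·326 − 450·646 = 0 → M_P = 525400 N·mm.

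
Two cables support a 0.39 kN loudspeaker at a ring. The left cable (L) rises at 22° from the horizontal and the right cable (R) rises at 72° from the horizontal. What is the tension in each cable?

T_L = 0.1208 kN, T_R = 0.3625 kN

ΣF_x = 0: −T_L·cos22° + T_R·cos72° = 0 → T_R = 3.00043·T_L.
ΣF_y = 0: T_L·sin22° + T_R·sin72° = 0.39.
Substitute: T_L·(0.374607 + 3.00043·0.951057) = 0.39 → T_L = 0.120811 ≈ 0.1208 kN.
Then T_R = 3.00043 × 0.120811 = 0.3625 kN.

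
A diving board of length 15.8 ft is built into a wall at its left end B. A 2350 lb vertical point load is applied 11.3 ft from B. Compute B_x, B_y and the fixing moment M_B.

B_x = 0, B_y = 2350 lb, M_B = 26560 lb·ft

ΣF_x = 0: B_x = 0.
ΣF_y = 0: B_y − 2350 = 0 → B_y = 2350 lb.
ΣM about B: M_B − 2350·11.3 = 0 → M_B = 26560 lb·ft.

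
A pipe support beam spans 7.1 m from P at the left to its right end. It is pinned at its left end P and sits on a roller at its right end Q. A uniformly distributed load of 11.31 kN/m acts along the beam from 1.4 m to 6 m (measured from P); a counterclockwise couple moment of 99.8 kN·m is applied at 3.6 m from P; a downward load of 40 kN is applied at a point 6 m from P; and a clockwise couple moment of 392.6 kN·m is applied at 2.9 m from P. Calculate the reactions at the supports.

Resultant of the distributed load: 11.31 × 4.6 = 52.026 kN at 3.7 m from P.
Taking moments about P: Q_y·7.1 − (11.31·4.6)·3.7 + 99.8 − 40·6 − 392.6 = 0 → Q_y = 725.2962/7.1 = 102.154 ≈ 102.2 kN.
ΣF_y = 0: P_y + 102.154 − 11.31·4.6 − 40 = 0 → P_y = -10.13 kN.
ΣF_x = 0: no horizontal applied forces, so P_x = 0.

P_x = 0, P_y = -10.13 kN, Q_y = 102.2 kN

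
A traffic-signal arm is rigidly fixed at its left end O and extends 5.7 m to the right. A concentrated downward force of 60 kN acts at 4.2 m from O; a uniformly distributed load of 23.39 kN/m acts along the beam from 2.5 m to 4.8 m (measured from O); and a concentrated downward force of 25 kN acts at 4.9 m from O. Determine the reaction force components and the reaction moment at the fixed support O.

O_x = 0, O_y = 138.8 kN, M_O = 570.9 kN·m

Resultant of the distributed load: 23.39 × 2.3 = 53.797 kN at 3.65 m from O.
ΣF_x = 0: O_x = 0.
ΣF_y = 0: O_y − 60 − 23.39·2.3 − 25 = 0 → O_y = 138.8 kN.
ΣM about O: M_O − 60·4.2 − (23.39·2.3)·3.65 − 25·4.9 = 0 → M_O = 570.9 kN·m.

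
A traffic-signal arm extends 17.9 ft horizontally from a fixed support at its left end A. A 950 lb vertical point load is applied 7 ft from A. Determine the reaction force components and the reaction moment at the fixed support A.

A_x = 0, A_y = 950.0 lb, M_A = 6650 lb·ft

ΣF_x = 0: A_x = 0.
ΣF_y = 0: A_y − 950 = 0 → A_y = 950.0 lb.
ΣM about A: M_A − 950·7 = 0 → M_A = 6650 lb·ft.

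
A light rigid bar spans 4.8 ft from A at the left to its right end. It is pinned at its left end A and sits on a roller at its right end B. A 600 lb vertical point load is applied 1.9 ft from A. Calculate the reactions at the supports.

Moments about A: B_y·4.8 − 600·1.9 = 0 → B_y = 1140/4.8 = 237.5 lb.
ΣF_y = 0: A_y + 237.5 − 600 = 0 → A_y = 362.5 lb.
ΣF_x = 0: no horizontal applied forces, so A_x = 0.

A_x = 0, A_y = 362.5 lb, B_y = 237.5 lb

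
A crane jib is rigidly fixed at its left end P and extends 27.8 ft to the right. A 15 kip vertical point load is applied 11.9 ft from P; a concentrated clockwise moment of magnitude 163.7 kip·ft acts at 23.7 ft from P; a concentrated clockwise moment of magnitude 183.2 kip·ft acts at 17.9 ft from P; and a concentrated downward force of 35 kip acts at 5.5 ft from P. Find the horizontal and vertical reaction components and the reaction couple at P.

P_x = 0, P_y = 50.00 kip, M_P = 717.9 kip·ft

ΣF_x = 0: P_x = 0.
ΣF_y = 0: P_y − 15 − 35 = 0 → P_y = 50.00 kip.
ΣM about P: M_P − 15·11.9 − 163.7 − 183.2 − 35·5.5 = 0 → M_P = 717.9 kip·ft.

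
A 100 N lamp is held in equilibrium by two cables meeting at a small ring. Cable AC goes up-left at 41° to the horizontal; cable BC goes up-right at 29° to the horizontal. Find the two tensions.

ΣF_x = 0: −T_AC·cos41° + T_BC·cos29° = 0 → T_BC = 0.8629·T_AC.
ΣF_y = 0: T_AC·sin41° + T_BC·sin29° = 100.
Substitute: T_AC·(0.656059 + 0.8629·0.48481) = 100 → T_AC = 93.0751 ≈ 93.08 N.
Then T_BC = 0.8629 × 93.0751 = 80.31 N.

T_AC = 93.08 N, T_BC = 80.31 N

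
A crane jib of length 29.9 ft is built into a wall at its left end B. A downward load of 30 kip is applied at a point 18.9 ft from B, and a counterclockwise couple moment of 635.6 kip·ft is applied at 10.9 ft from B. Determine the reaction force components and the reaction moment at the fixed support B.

ΣF_x = 0: B_x = 0.
ΣF_y = 0: B_y − 30 = 0 → B_y = 30.00 kip.
ΣM about B: M_B − 30·18.9 + 635.6 = 0 → M_B = -68.60 kip·ft.

B_x = 0, B_y = 30.00 kip, M_B = -68.60 kip·ft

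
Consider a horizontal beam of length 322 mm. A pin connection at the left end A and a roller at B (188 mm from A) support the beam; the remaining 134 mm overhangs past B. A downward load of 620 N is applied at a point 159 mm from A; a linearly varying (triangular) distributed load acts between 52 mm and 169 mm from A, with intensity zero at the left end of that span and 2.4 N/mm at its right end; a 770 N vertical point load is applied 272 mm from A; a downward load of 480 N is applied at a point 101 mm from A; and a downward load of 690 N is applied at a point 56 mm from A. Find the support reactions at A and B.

Resultant of the triangular load: ½ × 2.4 × 117 = 140.4 N, acting at 130 mm from A (one-third of the span from the peak).
Taking moments about A: B_y·188 − 620·159 − (½·2.4·117)·130 − 770·272 − 480·101 − 690·56 = 0 → B_y = 413392/188 = 2198.89 ≈ 2199 N.
ΣF_y = 0: A_y + 2198.89 − 620 − ½·2.4·117 − 770 − 480 − 690 = 0 → A_y = 501.5 N.
ΣF_x = 0: no horizontal applied forces, so A_x = 0.

A_x = 0, A_y = 501.5 N, B_y = 2199 N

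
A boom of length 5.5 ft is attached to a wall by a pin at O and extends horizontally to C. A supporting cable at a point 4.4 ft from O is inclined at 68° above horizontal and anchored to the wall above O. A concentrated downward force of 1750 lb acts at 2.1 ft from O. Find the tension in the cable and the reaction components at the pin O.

T = 900.8 lb, O_x = 337.5 lb, O_y = 914.8 lb

ΣM about O: T·sin68°·4.4 − 1750·2.1 = 0 → T = 3675/(4.4·0.927184) = 900.821 ≈ 900.8 lb.
ΣF_x = 0: O_x − T·cos68° = 0 → O_x = 900.821 × 0.374607 = 337.5 lb.
ΣF_y = 0: O_y + T·sin68° − 1750 = 0 → O_y = 1750 − 900.821 × 0.927184 = 914.8 lb.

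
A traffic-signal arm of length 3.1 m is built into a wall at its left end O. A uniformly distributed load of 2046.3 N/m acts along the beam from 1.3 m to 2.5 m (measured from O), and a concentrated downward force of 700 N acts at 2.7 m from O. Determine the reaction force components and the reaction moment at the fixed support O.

O_x = 0, O_y = 3156 N, M_O = 6556 N·m

Resultant of the distributed load: 2046.3 × 1.2 = 2455.56 N at 1.9 m from O.
ΣF_x = 0: O_x = 0.
ΣF_y = 0: O_y − 2046.3·1.2 − 700 = 0 → O_y = 3156 N.
ΣM about O: M_O − (2046.3·1.2)·1.9 − 700·2.7 = 0 → M_O = 6556 N·m.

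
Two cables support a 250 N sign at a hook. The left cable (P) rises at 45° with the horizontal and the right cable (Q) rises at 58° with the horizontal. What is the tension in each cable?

ΣF_x = 0: −T_P·cos45° + T_Q·cos58° = 0 → T_Q = 1.33437·T_P.
ΣF_y = 0: T_P·sin45° + T_Q·sin58° = 250.
Substitute: T_P·(0.707107 + 1.33437·0.848048) = 250 → T_P = 135.964 ≈ 136.0 N.
Then T_Q = 1.33437 × 135.964 = 181.4 N.

T_P = 136.0 N, T_Q = 181.4 N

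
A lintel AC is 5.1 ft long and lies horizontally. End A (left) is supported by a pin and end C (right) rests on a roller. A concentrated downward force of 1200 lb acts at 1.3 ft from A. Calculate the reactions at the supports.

Moments about A: C_y·5.1 − 1200·1.3 = 0 → C_y = 1560/5.1 = 305.882 ≈ 305.9 lb.
ΣF_y = 0: A_y + 305.882 − 1200 = 0 → A_y = 894.1 lb.
ΣF_x = 0: no horizontal applied forces, so A_x = 0.

A_x = 0, A_y = 894.1 lb, C_y = 305.9 lb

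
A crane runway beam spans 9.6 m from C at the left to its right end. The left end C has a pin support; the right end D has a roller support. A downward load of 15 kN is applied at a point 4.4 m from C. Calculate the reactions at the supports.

C_x = 0, C_y = 8.125 kN, D_y = 6.875 kN

Taking moments about C: D_y·9.6 − 15·4.4 = 0 → D_y = 66/9.6 = 6.875 kN.
ΣF_y = 0: C_y + 6.875 − 15 = 0 → C_y = 8.125 kN.
ΣF_x = 0: no horizontal applied forces, so C_x = 0.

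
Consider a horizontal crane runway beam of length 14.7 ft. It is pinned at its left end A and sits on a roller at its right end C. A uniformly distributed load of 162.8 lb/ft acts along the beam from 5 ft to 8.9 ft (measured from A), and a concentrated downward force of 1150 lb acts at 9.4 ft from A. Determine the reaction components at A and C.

A_x = 0, A_y = 749.4 lb, C_y = 1036 lb

Resultant of the distributed load: 162.8 × 3.9 = 634.92 lb at 6.95 ft from A.
Moments about A: C_y·14.7 − (162.8·3.9)·6.95 − 1150·9.4 = 0 → C_y = 15222.694/14.7 = 1035.56 ≈ 1036 lb.
ΣF_y = 0: A_y + 1035.56 − 162.8·3.9 − 1150 = 0 → A_y = 749.4 lb.
ΣF_x = 0: no horizontal applied forces, so A_x = 0.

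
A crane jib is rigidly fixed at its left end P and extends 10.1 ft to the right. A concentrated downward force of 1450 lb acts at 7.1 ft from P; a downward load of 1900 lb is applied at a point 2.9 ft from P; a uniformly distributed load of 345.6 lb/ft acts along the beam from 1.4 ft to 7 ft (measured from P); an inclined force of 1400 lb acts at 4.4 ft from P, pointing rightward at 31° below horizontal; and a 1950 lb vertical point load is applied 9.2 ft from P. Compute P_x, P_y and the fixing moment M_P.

Resultant of the distributed load: 345.6 × 5.6 = 1935.36 lb at 4.2 ft from P.
ΣF_x = 0: P_x + 1400·cos31° = 0 → P_x = -1200 lb.
ΣF_y = 0: P_y − 1450 − 1900 − 345.6·5.6 − 1400·sin31° − 1950 = 0 → P_y = 7956 lb.
ΣM about P: M_P − 1450·7.1 − 1900·2.9 − (345.6·5.6)·4.2 − 1400·sin31°·4.4 − 1950·9.2 = 0 → M_P = 45050 lb·ft.

P_x = -1200 lb, P_y = 7956 lb, M_P = 45050 lb·ft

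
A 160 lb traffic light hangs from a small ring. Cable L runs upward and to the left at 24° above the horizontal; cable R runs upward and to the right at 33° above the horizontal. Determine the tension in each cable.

ΣF_x = 0: −T_L·cos24° + T_R·cos33° = 0 → T_R = 1.08928·T_L.
ΣF_y = 0: T_L·sin24° + T_R·sin33° = 160.
Substitute: T_L·(0.406737 + 1.08928·0.544639) = 160 → T_L = 160.0 lb.
Then T_R = 1.08928 × 160 = 174.3 lb.

T_L = 160.0 lb, T_R = 174.3 lb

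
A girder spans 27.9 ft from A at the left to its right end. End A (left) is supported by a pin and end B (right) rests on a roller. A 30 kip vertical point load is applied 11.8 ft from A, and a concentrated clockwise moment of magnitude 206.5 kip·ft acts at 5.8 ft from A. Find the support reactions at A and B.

A_x = 0, A_y = 9.910 kip, B_y = 20.09 kip

Taking moments about A: B_y·27.9 − 30·11.8 − 206.5 = 0 → B_y = 560.5/27.9 = 20.0896 ≈ 20.09 kip.
ΣF_y = 0: A_y + 20.0896 − 30 = 0 → A_y = 9.910 kip.
ΣF_x = 0: no horizontal applied forces, so A_x = 0.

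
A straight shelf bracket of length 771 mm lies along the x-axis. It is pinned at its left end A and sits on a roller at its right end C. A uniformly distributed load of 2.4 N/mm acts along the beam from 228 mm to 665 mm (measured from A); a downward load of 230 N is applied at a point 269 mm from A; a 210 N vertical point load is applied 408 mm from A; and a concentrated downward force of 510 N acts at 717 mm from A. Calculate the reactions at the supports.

Resultant of the distributed load: 2.4 × 437 = 1048.8 N at 446.5 mm from A.
Moments about A: C_y·771 − (2.4·437)·446.5 − 230·269 − 210·408 − 510·717 = 0 → C_y = 981509.2/771 = 1273.03 ≈ 1273 N.
ΣF_y = 0: A_y + 1273.03 − 2.4·437 − 230 − 210 − 510 = 0 → A_y = 725.8 N.
ΣF_x = 0: no horizontal applied forces, so A_x = 0.

A_x = 0, A_y = 725.8 N, C_y = 1273 N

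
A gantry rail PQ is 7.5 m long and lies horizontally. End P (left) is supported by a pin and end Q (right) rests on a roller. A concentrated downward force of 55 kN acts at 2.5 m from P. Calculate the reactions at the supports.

P_x = 0, P_y = 36.67 kN, Q_y = 18.33 kN

ΣM about P: Q_y·7.5 − 55·2.5 = 0 → Q_y = 137.5/7.5 = 18.3333 ≈ 18.33 kN.
ΣF_y = 0: P_y + 18.3333 − 55 = 0 → P_y = 36.67 kN.
ΣF_x = 0: no horizontal applied forces, so P_x = 0.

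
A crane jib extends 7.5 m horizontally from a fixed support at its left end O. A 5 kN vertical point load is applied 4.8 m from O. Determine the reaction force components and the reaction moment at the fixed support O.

O_x = 0, O_y = 5.000 kN, M_O = 24.00 kN·m

ΣF_x = 0: O_x = 0.
ΣF_y = 0: O_y − 5 = 0 → O_y = 5.000 kN.
ΣM about O: M_O − 5·4.8 = 0 → M_O = 24.00 kN·m.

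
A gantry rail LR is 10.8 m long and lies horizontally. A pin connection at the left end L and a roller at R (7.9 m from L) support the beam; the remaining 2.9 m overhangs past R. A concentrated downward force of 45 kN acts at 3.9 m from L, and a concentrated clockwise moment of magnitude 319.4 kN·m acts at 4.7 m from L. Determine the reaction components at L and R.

ΣM about L: R_y·7.9 − 45·3.9 − 319.4 = 0 → R_y = 494.9/7.9 = 62.6456 ≈ 62.65 kN.
ΣF_y = 0: L_y + 62.6456 − 45 = 0 → L_y = -17.65 kN.
ΣF_x = 0: no horizontal applied forces, so L_x = 0.

L_x = 0, L_y = -17.65 kN, R_y = 62.65 kN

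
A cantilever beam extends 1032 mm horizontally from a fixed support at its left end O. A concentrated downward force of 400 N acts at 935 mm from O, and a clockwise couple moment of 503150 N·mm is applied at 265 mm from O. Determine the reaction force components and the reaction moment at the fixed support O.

ΣF_x = 0: O_x = 0.
ΣF_y = 0: O_y − 400 = 0 → O_y = 400.0 N.
ΣM about O: M_O − 400·935 − 503150 = 0 → M_O = 877200 N·mm.

O_x = 0, O_y = 400.0 N, M_O = 877200 N·mm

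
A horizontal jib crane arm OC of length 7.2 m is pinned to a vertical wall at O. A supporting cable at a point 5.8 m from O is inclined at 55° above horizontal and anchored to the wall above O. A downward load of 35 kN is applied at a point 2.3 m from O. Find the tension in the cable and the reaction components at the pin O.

ΣM about O: T·sin55°·5.8 − 35·2.3 = 0 → T = 80.5/(5.8·0.819152) = 16.9435 ≈ 16.94 kN.
ΣF_x = 0: O_x − T·cos55° = 0 → O_x = 16.9435 × 0.573576 = 9.718 kN.
ΣF_y = 0: O_y + T·sin55° − 35 = 0 → O_y = 35 − 16.9435 × 0.819152 = 21.12 kN.

T = 16.94 kN, O_x = 9.718 kN, O_y = 21.12 kN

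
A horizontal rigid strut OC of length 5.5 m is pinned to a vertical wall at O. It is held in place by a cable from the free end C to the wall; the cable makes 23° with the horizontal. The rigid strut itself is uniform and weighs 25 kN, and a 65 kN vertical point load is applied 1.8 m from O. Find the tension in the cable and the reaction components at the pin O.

ΣM about O: T·sin23°·5.5 − 25·2.75 − 65·1.8 = 0 → T = 185.75/(5.5·0.390731) = 86.4347 ≈ 86.43 kN.
ΣF_x = 0: O_x − T·cos23° = 0 → O_x = 86.4347 × 0.920505 = 79.56 kN.
ΣF_y = 0: O_y + T·sin23° − 25 − 65 = 0 → O_y = 90 − 86.4347 × 0.390731 = 56.23 kN.

T = 86.43 kN, O_x = 79.56 kN, O_y = 56.23 kN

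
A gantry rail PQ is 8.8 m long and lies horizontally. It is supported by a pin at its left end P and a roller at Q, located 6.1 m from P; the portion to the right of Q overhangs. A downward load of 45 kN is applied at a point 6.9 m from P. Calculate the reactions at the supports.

ΣM about P: Q_y·6.1 − 45·6.9 = 0 → Q_y = 310.5/6.1 = 50.9016 ≈ 50.90 kN.
ΣF_y = 0: P_y + 50.9016 − 45 = 0 → P_y = -5.902 kN.
ΣF_x = 0: no horizontal applied forces, so P_x = 0.

P_x = 0, P_y = -5.902 kN, Q_y = 50.90 kN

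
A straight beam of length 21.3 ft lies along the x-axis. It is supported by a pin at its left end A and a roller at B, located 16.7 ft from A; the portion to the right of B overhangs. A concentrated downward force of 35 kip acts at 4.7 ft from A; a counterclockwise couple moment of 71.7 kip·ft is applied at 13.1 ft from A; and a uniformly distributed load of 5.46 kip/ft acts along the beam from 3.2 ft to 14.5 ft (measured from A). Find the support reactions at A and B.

Resultant of the distributed load: 5.46 × 11.3 = 61.698 kip at 8.85 ft from A.
Taking moments about A: B_y·16.7 − 35·4.7 + 71.7 − (5.46·11.3)·8.85 = 0 → B_y = 638.8273/16.7 = 38.2531 ≈ 38.25 kip.
ΣF_y = 0: A_y + 38.2531 − 35 − 5.46·11.3 = 0 → A_y = 58.44 kip.
ΣF_x = 0: no horizontal applied forces, so A_x = 0.

A_x = 0, A_y = 58.44 kip, B_y = 38.25 kip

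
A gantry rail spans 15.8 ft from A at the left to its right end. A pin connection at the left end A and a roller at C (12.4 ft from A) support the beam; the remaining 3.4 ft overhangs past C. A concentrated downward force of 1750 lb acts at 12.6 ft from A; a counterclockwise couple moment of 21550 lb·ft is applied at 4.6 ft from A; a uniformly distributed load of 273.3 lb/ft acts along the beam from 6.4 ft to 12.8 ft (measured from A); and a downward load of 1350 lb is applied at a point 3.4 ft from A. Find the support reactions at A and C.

Resultant of the distributed load: 273.3 × 6.4 = 1749.12 lb at 9.6 ft from A.
Taking moments about A: C_y·12.4 − 1750·12.6 + 21550 − (273.3·6.4)·9.6 − 1350·3.4 = 0 → C_y = 21881.552/12.4 = 1764.64 ≈ 1765 lb.
ΣF_y = 0: A_y + 1764.64 − 1750 − 273.3·6.4 − 1350 = 0 → A_y = 3084 lb.
ΣF_x = 0: no horizontal applied forces, so A_x = 0.

A_x = 0, A_y = 3084 lb, C_y = 1765 lb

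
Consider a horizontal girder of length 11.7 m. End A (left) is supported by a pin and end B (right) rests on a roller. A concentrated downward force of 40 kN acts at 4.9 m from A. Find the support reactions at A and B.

Moments about A: B_y·11.7 − 40·4.9 = 0 → B_y = 196/11.7 = 16.7521 ≈ 16.75 kN.
ΣF_y = 0: A_y + 16.7521 − 40 = 0 → A_y = 23.25 kN.
ΣF_x = 0: no horizontal applied forces, so A_x = 0.

A_x = 0, A_y = 23.25 kN, B_y = 16.75 kN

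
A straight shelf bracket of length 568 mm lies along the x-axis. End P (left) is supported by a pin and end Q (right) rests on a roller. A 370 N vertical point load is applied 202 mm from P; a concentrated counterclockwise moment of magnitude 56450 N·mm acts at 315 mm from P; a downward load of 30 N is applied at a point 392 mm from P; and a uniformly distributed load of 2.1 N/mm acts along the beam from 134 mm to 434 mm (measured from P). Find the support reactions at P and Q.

P_x = 0, P_y = 662.1 N, Q_y = 367.9 N

Resultant of the distributed load: 2.1 × 300 = 630 N at 284 mm from P.
Taking moments about P: Q_y·568 − 370·202 + 56450 − 30·392 − (2.1·300)·284 = 0 → Q_y = 208970/568 = 367.905 ≈ 367.9 N.
ΣF_y = 0: P_y + 367.905 − 370 − 30 − 2.1·300 = 0 → P_y = 662.1 N.
ΣF_x = 0: no horizontal applied forces, so P_x = 0.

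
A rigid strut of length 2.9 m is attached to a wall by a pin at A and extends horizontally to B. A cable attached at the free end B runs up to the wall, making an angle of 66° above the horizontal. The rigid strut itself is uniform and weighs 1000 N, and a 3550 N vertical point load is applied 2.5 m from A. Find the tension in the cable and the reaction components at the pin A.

T = 3897 N, A_x = 1585 N, A_y = 989.7 N

ΣM about A: T·sin66°·2.9 − 1000·1.45 − 3550·2.5 = 0 → T = 10325/(2.9·0.913545) = 3897.28 ≈ 3897 N.
ΣF_x = 0: A_x − T·cos66° = 0 → A_x = 3897.28 × 0.406737 = 1585 N.
ΣF_y = 0: A_y + T·sin66° − 1000 − 3550 = 0 → A_y = 4550 − 3897.28 × 0.913545 = 989.7 N.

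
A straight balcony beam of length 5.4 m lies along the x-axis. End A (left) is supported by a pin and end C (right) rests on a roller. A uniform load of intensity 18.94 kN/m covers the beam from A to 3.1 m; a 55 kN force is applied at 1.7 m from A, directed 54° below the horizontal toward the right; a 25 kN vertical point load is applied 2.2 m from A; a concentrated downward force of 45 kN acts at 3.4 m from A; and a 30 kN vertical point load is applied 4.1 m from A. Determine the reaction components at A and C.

Resultant of the distributed load: 18.94 × 3.1 = 58.714 kN at 1.55 m from A.
Taking moments about A: C_y·5.4 − (18.94·3.1)·1.55 − 55·sin54°·1.7 − 25·2.2 − 45·3.4 − 30·4.1 = 0 → C_y = 497.65/5.4 = 92.1574 ≈ 92.16 kN.
ΣF_y = 0: A_y + 92.1574 − 18.94·3.1 − 55·sin54° − 25 − 45 − 30 = 0 → A_y = 111.1 kN.
ΣF_x = 0: A_x + 55·cos54° = 0 → A_x = -32.33 kN.

A_x = -32.33 kN, A_y = 111.1 kN, C_y = 92.16 kN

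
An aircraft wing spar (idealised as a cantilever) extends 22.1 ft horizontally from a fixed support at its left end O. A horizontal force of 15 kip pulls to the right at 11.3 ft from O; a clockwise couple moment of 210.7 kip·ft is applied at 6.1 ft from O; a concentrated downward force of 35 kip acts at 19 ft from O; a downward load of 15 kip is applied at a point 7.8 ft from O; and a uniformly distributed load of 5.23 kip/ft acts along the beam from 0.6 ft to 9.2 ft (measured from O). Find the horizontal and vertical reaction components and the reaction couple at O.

O_x = -15.00 kip, O_y = 94.98 kip, M_O = 1213 kip·ft

Resultant of the distributed load: 5.23 × 8.6 = 44.978 kip at 4.9 ft from O.
ΣF_x = 0: O_x + 15 = 0 → O_x = -15.00 kip.
ΣF_y = 0: O_y − 35 − 15 − 5.23·8.6 = 0 → O_y = 94.98 kip.
ΣM about O: M_O − 210.7 − 35·19 − 15·7.8 − (5.23·8.6)·4.9 = 0 → M_O = 1213 kip·ft.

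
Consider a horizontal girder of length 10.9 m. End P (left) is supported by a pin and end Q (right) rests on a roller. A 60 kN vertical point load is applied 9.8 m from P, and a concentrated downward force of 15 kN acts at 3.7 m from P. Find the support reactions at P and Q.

P_x = 0, P_y = 15.96 kN, Q_y = 59.04 kN

Moments about P: Q_y·10.9 − 60·9.8 − 15·3.7 = 0 → Q_y = 643.5/10.9 = 59.0367 ≈ 59.04 kN.
ΣF_y = 0: P_y + 59.0367 − 60 − 15 = 0 → P_y = 15.96 kN.
ΣF_x = 0: no horizontal applied forces, so P_x = 0.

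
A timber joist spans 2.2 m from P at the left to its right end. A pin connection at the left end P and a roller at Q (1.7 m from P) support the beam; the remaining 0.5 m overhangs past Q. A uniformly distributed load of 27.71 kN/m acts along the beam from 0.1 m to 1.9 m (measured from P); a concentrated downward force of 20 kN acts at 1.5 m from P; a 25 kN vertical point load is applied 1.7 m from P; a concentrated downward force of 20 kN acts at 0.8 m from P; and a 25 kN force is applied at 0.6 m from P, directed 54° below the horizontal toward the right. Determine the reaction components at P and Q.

Resultant of the distributed load: 27.71 × 1.8 = 49.878 kN at 1 m from P.
ΣM about P: Q_y·1.7 − (27.71·1.8)·1 − 20·1.5 − 25·1.7 − 20·0.8 − 25·sin54°·0.6 = 0 → Q_y = 150.513/1.7 = 88.5371 ≈ 88.54 kN.
ΣF_y = 0: P_y + 88.5371 − 27.71·1.8 − 20 − 25 − 20 − 25·sin54° = 0 → P_y = 46.57 kN.
ΣF_x = 0: P_x + 25·cos54° = 0 → P_x = -14.69 kN.

P_x = -14.69 kN, P_y = 46.57 kN, Q_y = 88.54 kN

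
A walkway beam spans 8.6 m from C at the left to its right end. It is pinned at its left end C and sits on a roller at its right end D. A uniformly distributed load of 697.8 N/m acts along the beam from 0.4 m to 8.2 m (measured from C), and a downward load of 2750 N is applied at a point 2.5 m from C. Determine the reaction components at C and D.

Resultant of the distributed load: 697.8 × 7.8 = 5442.84 N at 4.3 m from C.
ΣM about C: D_y·8.6 − (697.8·7.8)·4.3 − 2750·2.5 = 0 → D_y = 30279.212/8.6 = 3520.84 ≈ 3521 N.
ΣF_y = 0: C_y + 3520.84 − 697.8·7.8 − 2750 = 0 → C_y = 4672 N.
ΣF_x = 0: no horizontal applied forces, so C_x = 0.

C_x = 0, C_y = 4672 N, D_y = 3521 N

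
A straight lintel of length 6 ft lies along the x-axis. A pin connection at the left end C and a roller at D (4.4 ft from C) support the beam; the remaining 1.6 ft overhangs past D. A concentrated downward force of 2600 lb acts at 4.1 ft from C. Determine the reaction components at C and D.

C_x = 0, C_y = 177.3 lb, D_y = 2423 lb

Taking moments about C: D_y·4.4 − 2600·4.1 = 0 → D_y = 10660/4.4 = 2422.73 ≈ 2423 lb.
ΣF_y = 0: C_y + 2422.73 − 2600 = 0 → C_y = 177.3 lb.
ΣF_x = 0: no horizontal applied forces, so C_x = 0.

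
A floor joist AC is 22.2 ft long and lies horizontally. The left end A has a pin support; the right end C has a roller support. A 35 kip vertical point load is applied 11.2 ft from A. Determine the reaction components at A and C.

ΣM about A: C_y·22.2 − 35·11.2 = 0 → C_y = 392/22.2 = 17.6577 ≈ 17.66 kip.
ΣF_y = 0: A_y + 17.6577 − 35 = 0 → A_y = 17.34 kip.
ΣF_x = 0: no horizontal applied forces, so A_x = 0.

A_x = 0, A_y = 17.34 kip, C_y = 17.66 kip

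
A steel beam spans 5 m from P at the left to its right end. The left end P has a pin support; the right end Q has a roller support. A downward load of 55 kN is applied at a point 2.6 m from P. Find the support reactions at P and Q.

P_x = 0, P_y = 26.40 kN, Q_y = 28.60 kN

ΣM about P: Q_y·5 − 55·2.6 = 0 → Q_y = 143/5 = 28.60 kN.
ΣF_y = 0: P_y + 28.6 − 55 = 0 → P_y = 26.40 kN.
ΣF_x = 0: no horizontal applied forces, so P_x = 0.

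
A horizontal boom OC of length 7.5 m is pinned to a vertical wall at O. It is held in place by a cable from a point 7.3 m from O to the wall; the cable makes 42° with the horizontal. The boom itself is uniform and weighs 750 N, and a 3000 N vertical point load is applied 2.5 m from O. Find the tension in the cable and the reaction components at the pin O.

T = 2111 N, O_x = 1569 N, O_y = 2337 N

ΣM about O: T·sin42°·7.3 − 750·3.75 − 3000·2.5 = 0 → T = 10312.5/(7.3·0.669131) = 2111.2 ≈ 2111 N.
ΣF_x = 0: O_x − T·cos42° = 0 → O_x = 2111.2 × 0.743145 = 1569 N.
ΣF_y = 0: O_y + T·sin42° − 750 − 3000 = 0 → O_y = 3750 − 2111.2 × 0.669131 = 2337 N.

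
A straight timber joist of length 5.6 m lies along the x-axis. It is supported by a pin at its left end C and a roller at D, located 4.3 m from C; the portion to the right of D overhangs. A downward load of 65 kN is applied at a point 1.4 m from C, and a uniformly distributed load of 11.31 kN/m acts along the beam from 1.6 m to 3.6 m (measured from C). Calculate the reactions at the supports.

Resultant of the distributed load: 11.31 × 2 = 22.62 kN at 2.6 m from C.
Moments about C: D_y·4.3 − 65·1.4 − (11.31·2)·2.6 = 0 → D_y = 149.812/4.3 = 34.84 kN.
ΣF_y = 0: C_y + 34.84 − 65 − 11.31·2 = 0 → C_y = 52.78 kN.
ΣF_x = 0: no horizontal applied forces, so C_x = 0.

C_x = 0, C_y = 52.78 kN, D_y = 34.84 kN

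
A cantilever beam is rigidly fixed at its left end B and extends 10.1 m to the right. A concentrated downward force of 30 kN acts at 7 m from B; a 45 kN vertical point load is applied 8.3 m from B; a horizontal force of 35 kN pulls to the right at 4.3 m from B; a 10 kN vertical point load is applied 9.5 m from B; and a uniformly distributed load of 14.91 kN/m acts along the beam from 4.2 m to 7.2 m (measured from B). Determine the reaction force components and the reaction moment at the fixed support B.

Resultant of the distributed load: 14.91 × 3 = 44.73 kN at 5.7 m from B.
ΣF_x = 0: B_x + 35 = 0 → B_x = -35.00 kN.
ΣF_y = 0: B_y − 30 − 45 − 10 − 14.91·3 = 0 → B_y = 129.7 kN.
ΣM about B: M_B − 30·7 − 45·8.3 − 10·9.5 − (14.91·3)·5.7 = 0 → M_B = 933.5 kN·m.

B_x = -35.00 kN, B_y = 129.7 kN, M_B = 933.5 kN·m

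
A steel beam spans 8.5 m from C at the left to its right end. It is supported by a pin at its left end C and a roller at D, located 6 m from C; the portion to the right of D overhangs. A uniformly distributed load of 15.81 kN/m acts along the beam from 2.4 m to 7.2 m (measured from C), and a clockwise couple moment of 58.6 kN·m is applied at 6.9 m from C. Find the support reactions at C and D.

Resultant of the distributed load: 15.81 × 4.8 = 75.888 kN at 4.8 m from C.
Moments about C: D_y·6 − (15.81·4.8)·4.8 − 58.6 = 0 → D_y = 422.8624/6 = 70.4771 ≈ 70.48 kN.
ΣF_y = 0: C_y + 70.4771 − 15.81·4.8 = 0 → C_y = 5.411 kN.
ΣF_x = 0: no horizontal applied forces, so C_x = 0.

C_x = 0, C_y = 5.411 kN, D_y = 70.48 kN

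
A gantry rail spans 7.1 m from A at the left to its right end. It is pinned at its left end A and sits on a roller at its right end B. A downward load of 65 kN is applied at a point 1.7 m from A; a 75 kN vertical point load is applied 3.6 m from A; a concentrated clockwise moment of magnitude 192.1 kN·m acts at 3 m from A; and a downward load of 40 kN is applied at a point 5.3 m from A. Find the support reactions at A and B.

Taking moments about A: B_y·7.1 − 65·1.7 − 75·3.6 − 192.1 − 40·5.3 = 0 → B_y = 784.6/7.1 = 110.507 ≈ 110.5 kN.
ΣF_y = 0: A_y + 110.507 − 65 − 75 − 40 = 0 → A_y = 69.49 kN.
ΣF_x = 0: no horizontal applied forces, so A_x = 0.

A_x = 0, A_y = 69.49 kN, B_y = 110.5 kN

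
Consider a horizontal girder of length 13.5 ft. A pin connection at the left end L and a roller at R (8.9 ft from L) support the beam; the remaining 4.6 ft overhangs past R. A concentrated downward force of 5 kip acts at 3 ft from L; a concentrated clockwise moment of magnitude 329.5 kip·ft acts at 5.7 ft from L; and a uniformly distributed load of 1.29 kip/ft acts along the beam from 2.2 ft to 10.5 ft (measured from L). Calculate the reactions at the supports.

L_x = 0, L_y = -30.64 kip, R_y = 46.35 kip

Resultant of the distributed load: 1.29 × 8.3 = 10.707 kip at 6.35 ft from L.
Taking moments about L: R_y·8.9 − 5·3 − 329.5 − (1.29·8.3)·6.35 = 0 → R_y = 412.48945/8.9 = 46.3471 ≈ 46.35 kip.
ΣF_y = 0: L_y + 46.3471 − 5 − 1.29·8.3 = 0 → L_y = -30.64 kip.
ΣF_x = 0: no horizontal applied forces, so L_x = 0.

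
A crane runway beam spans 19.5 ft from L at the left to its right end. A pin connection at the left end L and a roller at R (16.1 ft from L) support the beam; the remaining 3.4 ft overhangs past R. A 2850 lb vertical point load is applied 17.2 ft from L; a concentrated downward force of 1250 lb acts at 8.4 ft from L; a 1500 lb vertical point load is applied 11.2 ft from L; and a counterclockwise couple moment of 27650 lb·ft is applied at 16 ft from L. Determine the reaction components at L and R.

L_x = 0, L_y = 2577 lb, R_y = 3023 lb

ΣM about L: R_y·16.1 − 2850·17.2 − 1250·8.4 − 1500·11.2 + 27650 = 0 → R_y = 48670/16.1 = 3022.98 ≈ 3023 lb.
ΣF_y = 0: L_y + 3022.98 − 2850 − 1250 − 1500 = 0 → L_y = 2577 lb.
ΣF_x = 0: no horizontal applied forces, so L_x = 0.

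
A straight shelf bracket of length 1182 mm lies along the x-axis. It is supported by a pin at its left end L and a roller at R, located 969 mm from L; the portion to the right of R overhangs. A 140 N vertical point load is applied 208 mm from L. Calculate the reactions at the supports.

L_x = 0, L_y = 109.9 N, R_y = 30.05 N

Taking moments about L: R_y·969 − 140·208 = 0 → R_y = 29120/969 = 30.0516 ≈ 30.05 N.
ΣF_y = 0: L_y + 30.0516 − 140 = 0 → L_y = 109.9 N.
ΣF_x = 0: no horizontal applied forces, so L_x = 0.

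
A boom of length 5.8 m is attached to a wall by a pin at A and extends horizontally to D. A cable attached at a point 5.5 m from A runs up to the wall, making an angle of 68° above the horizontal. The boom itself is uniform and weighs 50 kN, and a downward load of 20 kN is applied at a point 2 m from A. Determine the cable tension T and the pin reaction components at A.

ΣM about A: T·sin68°·5.5 − 50·2.9 − 20·2 = 0 → T = 185/(5.5·0.927184) = 36.278 ≈ 36.28 kN.
ΣF_x = 0: A_x − T·cos68° = 0 → A_x = 36.278 × 0.374607 = 13.59 kN.
ΣF_y = 0: A_y + T·sin68° − 50 − 20 = 0 → A_y = 70 − 36.278 × 0.927184 = 36.36 kN.

T = 36.28 kN, A_x = 13.59 kN, A_y = 36.36 kN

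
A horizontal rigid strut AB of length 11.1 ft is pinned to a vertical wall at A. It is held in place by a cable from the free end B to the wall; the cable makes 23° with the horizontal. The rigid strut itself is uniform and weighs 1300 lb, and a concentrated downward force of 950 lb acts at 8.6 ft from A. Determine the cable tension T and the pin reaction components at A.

T = 3547 lb, A_x = 3265 lb, A_y = 864.0 lb

ΣM about A: T·sin23°·11.1 − 1300·5.55 − 950·8.6 = 0 → T = 15385/(11.1·0.390731) = 3547.29 ≈ 3547 lb.
ΣF_x = 0: A_x − T·cos23° = 0 → A_x = 3547.29 × 0.920505 = 3265 lb.
ΣF_y = 0: A_y + T·sin23° − 1300 − 950 = 0 → A_y = 2250 − 3547.29 × 0.390731 = 864.0 lb.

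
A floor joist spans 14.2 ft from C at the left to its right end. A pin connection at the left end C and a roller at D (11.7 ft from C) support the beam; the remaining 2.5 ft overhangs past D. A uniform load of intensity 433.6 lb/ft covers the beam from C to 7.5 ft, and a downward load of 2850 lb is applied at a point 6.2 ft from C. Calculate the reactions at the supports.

C_x = 0, C_y = 3549 lb, D_y = 2553 lb

Resultant of the distributed load: 433.6 × 7.5 = 3252 lb at 3.75 ft from C.
ΣM about C: D_y·11.7 − (433.6·7.5)·3.75 − 2850·6.2 = 0 → D_y = 29865/11.7 = 2552.56 ≈ 2553 lb.
ΣF_y = 0: C_y + 2552.56 − 433.6·7.5 − 2850 = 0 → C_y = 3549 lb.
ΣF_x = 0: no horizontal applied forces, so C_x = 0.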